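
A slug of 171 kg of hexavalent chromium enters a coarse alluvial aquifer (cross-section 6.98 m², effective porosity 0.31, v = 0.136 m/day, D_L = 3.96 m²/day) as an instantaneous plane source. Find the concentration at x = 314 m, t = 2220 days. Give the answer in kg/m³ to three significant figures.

For an instantaneous plane source, C(x,t) = M/(n_e·A·√(4πDt)) · exp(−(x−vt)²/(4Dt)), with n_e·A the pore (flow) area.
Plume center vt = 0.136 × 2220 = 301.92 m, so the well at 314 m is 12.08 m downgradient of the peak.
√(4πDt) = 332.4 m, giving peak height M/(n_e·A·√(4πDt)) = 171/(0.31 × 6.98 × 332.4) = 0.2377 kg/m³.
(x−vt)²/(4Dt) = (12.08)²/(4 × 3.96 × 2220) = 0.004150; exp(−0.004150) = 0.9959.
C = 0.2377 × 0.9959 = 0.237 kg/m³.

0.237 kg/m³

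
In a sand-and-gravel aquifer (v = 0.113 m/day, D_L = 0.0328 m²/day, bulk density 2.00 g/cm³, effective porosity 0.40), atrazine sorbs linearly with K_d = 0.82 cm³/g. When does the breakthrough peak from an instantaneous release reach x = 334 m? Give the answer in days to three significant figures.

Retardation factor R = 1 + ρ_b·K_d/n = 1 + 2.00 × 0.82/0.40 = 5.100.
Sorption retards both mechanisms: v_R = v/R = 0.02216 m/day, D_R = D/R = 0.006431 m²/day.
Peak time from v_R²t² + 2D_R t − x² = 0: t = (√(D_R² + v_R²x²) − D_R)/v_R².
√(D_R² + v_R²x²) = √(0.006431² + 0.02216² × 334²) = 7.401; v_R² = 0.0004911.
t = (7.401 − 0.006431)/0.0004911 = 15100 days.

15100 days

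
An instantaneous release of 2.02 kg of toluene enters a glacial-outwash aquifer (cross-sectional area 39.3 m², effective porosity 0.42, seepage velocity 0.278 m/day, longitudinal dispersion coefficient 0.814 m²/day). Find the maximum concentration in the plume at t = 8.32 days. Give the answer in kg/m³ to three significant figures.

The peak of an instantaneous 1D plume sits at x = vt; there the Gaussian factor is 1 and C_max = M/(n_e·A·√(4πDt)), where n_e·A is the pore area the mass is dissolved in.
√(4πDt) = √(4π × 0.814 × 8.32) = 9.225 m, so C_max = 2.02/(0.42 × 39.3 × 9.225) = 0.0133 kg/m³.

0.0133 kg/m³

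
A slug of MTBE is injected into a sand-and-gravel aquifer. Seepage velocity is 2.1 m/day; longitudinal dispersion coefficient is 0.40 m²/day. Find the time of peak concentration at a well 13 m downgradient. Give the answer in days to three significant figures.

6.10 days

For the 1D instantaneous-source solution, setting ∂C/∂t = 0 at fixed x gives v²t² + 2Dt − x² = 0, so t = (√(D² + v²x²) − D)/v².
√(D² + v²x²) = √(0.40² + 2.1² × 13²) = 27.30; v² = 4.41.
t = (27.30 − 0.40)/4.41 = 6.10 days (vs. the pure-advection estimate x/v = 6.19 d).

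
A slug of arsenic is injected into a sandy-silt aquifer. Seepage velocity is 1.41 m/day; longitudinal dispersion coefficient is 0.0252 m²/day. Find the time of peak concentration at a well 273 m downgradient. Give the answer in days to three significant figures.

For the 1D instantaneous-source solution, setting ∂C/∂t = 0 at fixed x gives v²t² + 2Dt − x² = 0, so t = (√(D² + v²x²) − D)/v².
√(D² + v²x²) = √(0.0252² + 1.41² × 273²) = 384.9; v² = 1.9881.
t = (384.9 − 0.0252)/1.9881 = 194 days (vs. the pure-advection estimate x/v = 194 d).

194 days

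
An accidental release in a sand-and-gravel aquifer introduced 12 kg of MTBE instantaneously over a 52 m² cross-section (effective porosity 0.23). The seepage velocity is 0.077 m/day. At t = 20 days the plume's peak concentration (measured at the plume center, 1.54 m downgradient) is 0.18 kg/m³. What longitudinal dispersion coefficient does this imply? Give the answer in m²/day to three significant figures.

0.124 m²/day

At the plume center C_max = M/(n_e·A·√(4πDt)), so D = M²/(4πt·(n_e·A·C_max)²).
n_e·A·C_max = 0.23 × 52 × 0.18 = 2.153 kg/m.
D = 12²/(4π × 20 × 2.153²) = 0.124 m²/day.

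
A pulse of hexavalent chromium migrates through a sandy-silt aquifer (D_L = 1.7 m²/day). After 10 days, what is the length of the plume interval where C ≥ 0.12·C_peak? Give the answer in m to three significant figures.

24.0 m

The plume is Gaussian with σ = √(2Dt) = √(2 × 1.7 × 10) = 5.831 m.
C/C_peak = exp(−Δx²/(2σ²)) = 0.12 ⇒ Δx = σ·√(−2 ln 0.12) = 5.831 × 2.059 = 12.01 m.
Width = 2Δx = 24.0 m.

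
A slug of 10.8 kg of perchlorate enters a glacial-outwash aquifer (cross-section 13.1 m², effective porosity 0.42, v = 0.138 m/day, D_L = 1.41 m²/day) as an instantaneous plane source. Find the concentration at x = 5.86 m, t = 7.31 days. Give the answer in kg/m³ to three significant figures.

For an instantaneous plane source, C(x,t) = M/(n_e·A·√(4πDt)) · exp(−(x−vt)²/(4Dt)), with n_e·A the pore (flow) area.
Plume center vt = 0.138 × 7.31 = 1.00878 m, so the well at 5.86 m is 4.85122 m downgradient of the peak.
√(4πDt) = 11.38 m, giving peak height M/(n_e·A·√(4πDt)) = 10.8/(0.42 × 13.1 × 11.38) = 0.1725 kg/m³.
(x−vt)²/(4Dt) = (4.85122)²/(4 × 1.41 × 7.31) = 0.5708; exp(−0.5708) = 0.5651.
C = 0.1725 × 0.5651 = 0.0975 kg/m³.

0.0975 kg/m³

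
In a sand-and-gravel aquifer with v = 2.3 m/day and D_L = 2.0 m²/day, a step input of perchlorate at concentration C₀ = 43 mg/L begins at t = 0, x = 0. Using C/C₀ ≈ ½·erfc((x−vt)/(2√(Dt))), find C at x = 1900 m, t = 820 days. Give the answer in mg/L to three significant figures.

17.3 mg/L

For a continuous step input, C/C₀ ≈ ½·erfc((x−vt)/(2√(Dt))).
vt = 2.3 × 820 = 1886 m and 2√(Dt) = 2√(2.0 × 820) = 80.99 m.
Argument (x−vt)/(2√(Dt)) = (1900 − 1886)/80.99 = 0.1729; ½·erfc(0.1729) = 0.4034.
C = 43 × 0.4034 = 17.3 mg/L.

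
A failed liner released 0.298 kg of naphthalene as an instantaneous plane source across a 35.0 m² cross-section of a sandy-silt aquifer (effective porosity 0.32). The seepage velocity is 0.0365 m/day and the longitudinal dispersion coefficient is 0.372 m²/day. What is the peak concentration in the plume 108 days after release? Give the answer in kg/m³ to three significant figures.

The peak of an instantaneous 1D plume sits at x = vt; there the Gaussian factor is 1 and C_max = M/(n_e·A·√(4πDt)), where n_e·A is the pore area the mass is dissolved in.
√(4πDt) = √(4π × 0.372 × 108) = 22.47 m, so C_max = 0.298/(0.32 × 35.0 × 22.47) = 0.00118 kg/m³.

0.00118 kg/m³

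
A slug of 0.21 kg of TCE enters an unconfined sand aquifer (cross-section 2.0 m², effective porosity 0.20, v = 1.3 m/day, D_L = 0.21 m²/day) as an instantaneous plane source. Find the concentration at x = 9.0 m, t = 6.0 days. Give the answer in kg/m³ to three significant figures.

For an instantaneous plane source, C(x,t) = M/(n_e·A·√(4πDt)) · exp(−(x−vt)²/(4Dt)), with n_e·A the pore (flow) area.
Plume center vt = 1.3 × 6.0 = 7.8 m, so the well at 9.0 m is 1.2 m downgradient of the peak.
√(4πDt) = 3.979 m, giving peak height M/(n_e·A·√(4πDt)) = 0.21/(0.20 × 2.0 × 3.979) = 0.1319 kg/m³.
(x−vt)²/(4Dt) = (1.2)²/(4 × 0.21 × 6.0) = 0.2857; exp(−0.2857) = 0.7515.
C = 0.1319 × 0.7515 = 0.0991 kg/m³.

0.0991 kg/m³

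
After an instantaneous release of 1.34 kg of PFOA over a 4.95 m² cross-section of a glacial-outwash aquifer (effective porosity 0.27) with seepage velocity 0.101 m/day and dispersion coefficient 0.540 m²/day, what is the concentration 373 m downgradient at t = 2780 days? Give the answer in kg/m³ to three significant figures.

For an instantaneous plane source, C(x,t) = M/(n_e·A·√(4πDt)) · exp(−(x−vt)²/(4Dt)), with n_e·A the pore (flow) area.
Plume center vt = 0.101 × 2780 = 280.78 m, so the well at 373 m is 92.22 m downgradient of the peak.
√(4πDt) = 137.3 m, giving peak height M/(n_e·A·√(4πDt)) = 1.34/(0.27 × 4.95 × 137.3) = 0.007302 kg/m³.
(x−vt)²/(4Dt) = (92.22)²/(4 × 0.540 × 2780) = 1.416; exp(−1.416) = 0.2427.
C = 0.007302 × 0.2427 = 0.00177 kg/m³.

0.00177 kg/m³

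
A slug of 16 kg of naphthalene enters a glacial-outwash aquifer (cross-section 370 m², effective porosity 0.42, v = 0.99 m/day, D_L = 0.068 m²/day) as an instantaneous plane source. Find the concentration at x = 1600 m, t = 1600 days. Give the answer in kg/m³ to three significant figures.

For an instantaneous plane source, C(x,t) = M/(n_e·A·√(4πDt)) · exp(−(x−vt)²/(4Dt)), with n_e·A the pore (flow) area.
Plume center vt = 0.99 × 1600 = 1584 m, so the well at 1600 m is 16 m downgradient of the peak.
√(4πDt) = 36.98 m, giving peak height M/(n_e·A·√(4πDt)) = 16/(0.42 × 370 × 36.98) = 0.002784 kg/m³.
(x−vt)²/(4Dt) = (16)²/(4 × 0.068 × 1600) = 0.5882; exp(−0.5882) = 0.5553.
C = 0.002784 × 0.5553 = 0.00155 kg/m³.

0.00155 kg/m³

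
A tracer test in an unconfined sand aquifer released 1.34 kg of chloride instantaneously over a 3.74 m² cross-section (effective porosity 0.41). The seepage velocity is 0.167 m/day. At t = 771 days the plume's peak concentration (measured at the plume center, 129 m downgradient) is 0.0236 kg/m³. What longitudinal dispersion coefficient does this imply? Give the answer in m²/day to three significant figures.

0.142 m²/day

At the plume center C_max = M/(n_e·A·√(4πDt)), so D = M²/(4πt·(n_e·A·C_max)²).
n_e·A·C_max = 0.41 × 3.74 × 0.0236 = 0.03619 kg/m.
D = 1.34²/(4π × 771 × 0.03619²) = 0.142 m²/day.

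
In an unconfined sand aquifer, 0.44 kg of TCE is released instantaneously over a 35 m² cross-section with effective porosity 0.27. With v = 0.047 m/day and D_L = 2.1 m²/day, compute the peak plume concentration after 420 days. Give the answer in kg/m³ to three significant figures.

The peak of an instantaneous 1D plume sits at x = vt; there the Gaussian factor is 1 and C_max = M/(n_e·A·√(4πDt)), where n_e·A is the pore area the mass is dissolved in.
√(4πDt) = √(4π × 2.1 × 420) = 105.3 m, so C_max = 0.44/(0.27 × 35 × 105.3) = 0.000442 kg/m³.

0.000442 kg/m³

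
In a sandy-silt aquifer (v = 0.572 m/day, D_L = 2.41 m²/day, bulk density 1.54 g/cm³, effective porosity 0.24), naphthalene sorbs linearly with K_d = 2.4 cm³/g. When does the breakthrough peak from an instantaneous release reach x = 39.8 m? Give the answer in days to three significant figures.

Retardation factor R = 1 + ρ_b·K_d/n = 1 + 1.54 × 2.4/0.24 = 16.40.
Sorption retards both mechanisms: v_R = v/R = 0.03488 m/day, D_R = D/R = 0.1470 m²/day.
Peak time from v_R²t² + 2D_R t − x² = 0: t = (√(D_R² + v_R²x²) − D_R)/v_R².
√(D_R² + v_R²x²) = √(0.1470² + 0.03488² × 39.8²) = 1.396; v_R² = 0.001217.
t = (1.396 − 0.1470)/0.001217 = 1030 days.

1030 days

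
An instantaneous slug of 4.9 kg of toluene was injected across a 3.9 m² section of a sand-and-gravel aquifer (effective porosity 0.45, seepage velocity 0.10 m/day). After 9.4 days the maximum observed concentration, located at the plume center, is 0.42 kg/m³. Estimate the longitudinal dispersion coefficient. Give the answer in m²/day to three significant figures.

0.374 m²/day

At the plume center C_max = M/(n_e·A·√(4πDt)), so D = M²/(4πt·(n_e·A·C_max)²).
n_e·A·C_max = 0.45 × 3.9 × 0.42 = 0.7371 kg/m.
D = 4.9²/(4π × 9.4 × 0.7371²) = 0.374 m²/day.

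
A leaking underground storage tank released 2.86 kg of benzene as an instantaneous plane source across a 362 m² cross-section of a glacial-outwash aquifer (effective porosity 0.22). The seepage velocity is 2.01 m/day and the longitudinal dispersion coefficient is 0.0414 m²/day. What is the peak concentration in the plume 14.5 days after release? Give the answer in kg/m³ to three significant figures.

The peak of an instantaneous 1D plume sits at x = vt; there the Gaussian factor is 1 and C_max = M/(n_e·A·√(4πDt)), where n_e·A is the pore area the mass is dissolved in.
√(4πDt) = √(4π × 0.0414 × 14.5) = 2.747 m, so C_max = 2.86/(0.22 × 362 × 2.747) = 0.0131 kg/m³.

0.0131 kg/m³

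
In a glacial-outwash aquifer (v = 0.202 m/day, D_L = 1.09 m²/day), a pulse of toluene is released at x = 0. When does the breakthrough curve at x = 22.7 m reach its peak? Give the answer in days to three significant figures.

88.8 days

For the 1D instantaneous-source solution, setting ∂C/∂t = 0 at fixed x gives v²t² + 2Dt − x² = 0, so t = (√(D² + v²x²) − D)/v².
√(D² + v²x²) = √(1.09² + 0.202² × 22.7²) = 4.713; v² = 0.040804.
t = (4.713 − 1.09)/0.040804 = 88.8 days (vs. the pure-advection estimate x/v = 112 d).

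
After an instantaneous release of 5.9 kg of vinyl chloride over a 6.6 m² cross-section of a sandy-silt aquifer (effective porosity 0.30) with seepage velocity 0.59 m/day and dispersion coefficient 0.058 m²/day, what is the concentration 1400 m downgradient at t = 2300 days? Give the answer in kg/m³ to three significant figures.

For an instantaneous plane source, C(x,t) = M/(n_e·A·√(4πDt)) · exp(−(x−vt)²/(4Dt)), with n_e·A the pore (flow) area.
Plume center vt = 0.59 × 2300 = 1357 m, so the well at 1400 m is 43 m downgradient of the peak.
√(4πDt) = 40.94 m, giving peak height M/(n_e·A·√(4πDt)) = 5.9/(0.30 × 6.6 × 40.94) = 0.07278 kg/m³.
(x−vt)²/(4Dt) = (43)²/(4 × 0.058 × 2300) = 3.465; exp(−3.465) = 0.03127.
C = 0.07278 × 0.03127 = 0.00228 kg/m³.

0.00228 kg/m³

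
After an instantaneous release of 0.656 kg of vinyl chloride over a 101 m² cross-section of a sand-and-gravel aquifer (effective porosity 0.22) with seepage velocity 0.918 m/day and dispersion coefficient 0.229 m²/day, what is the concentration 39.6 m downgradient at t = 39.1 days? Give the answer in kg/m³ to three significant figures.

For an instantaneous plane source, C(x,t) = M/(n_e·A·√(4πDt)) · exp(−(x−vt)²/(4Dt)), with n_e·A the pore (flow) area.
Plume center vt = 0.918 × 39.1 = 35.8938 m, so the well at 39.6 m is 3.7062 m downgradient of the peak.
√(4πDt) = 10.61 m, giving peak height M/(n_e·A·√(4πDt)) = 0.656/(0.22 × 101 × 10.61) = 0.002783 kg/m³.
(x−vt)²/(4Dt) = (3.7062)²/(4 × 0.229 × 39.1) = 0.3835; exp(−0.3835) = 0.6815.
C = 0.002783 × 0.6815 = 0.00190 kg/m³.

0.00190 kg/m³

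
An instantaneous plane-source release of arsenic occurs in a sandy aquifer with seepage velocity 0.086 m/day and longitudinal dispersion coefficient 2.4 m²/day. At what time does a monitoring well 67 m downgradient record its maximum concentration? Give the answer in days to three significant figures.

For the 1D instantaneous-source solution, setting ∂C/∂t = 0 at fixed x gives v²t² + 2Dt − x² = 0, so t = (√(D² + v²x²) − D)/v².
√(D² + v²x²) = √(2.4² + 0.086² × 67²) = 6.242; v² = 0.007396.
t = (6.242 − 2.4)/0.007396 = 519 days (vs. the pure-advection estimate x/v = 779 d).

519 days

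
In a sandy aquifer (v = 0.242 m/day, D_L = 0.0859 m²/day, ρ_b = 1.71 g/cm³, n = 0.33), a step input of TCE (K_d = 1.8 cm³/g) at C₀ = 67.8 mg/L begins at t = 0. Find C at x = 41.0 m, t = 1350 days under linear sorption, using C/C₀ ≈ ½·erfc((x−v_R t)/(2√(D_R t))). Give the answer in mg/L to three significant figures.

1.63 mg/L

Retardation factor R = 1 + ρ_b·K_d/n = 1 + 1.71 × 1.8/0.33 = 10.33.
Sorption retards both mechanisms: v_R = v/R = 0.02343 m/day, D_R = D/R = 0.008316 m²/day.
v_R·t = 0.02343 × 1350 = 31.6305 m; 2√(D_R t) = 6.701 m; argument = (41.0 − 31.6305)/6.701 = 1.398.
C = C₀ × ½·erfc(1.398) = 67.8 × 0.02402 = 1.63 mg/L.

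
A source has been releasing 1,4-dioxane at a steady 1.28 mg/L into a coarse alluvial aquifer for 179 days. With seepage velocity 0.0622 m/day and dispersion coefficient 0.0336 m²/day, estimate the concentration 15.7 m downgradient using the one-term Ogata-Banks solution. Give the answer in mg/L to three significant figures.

For a continuous step input, C/C₀ ≈ ½·erfc((x−vt)/(2√(Dt))).
vt = 0.0622 × 179 = 11.1338 m and 2√(Dt) = 2√(0.0336 × 179) = 4.905 m.
Argument (x−vt)/(2√(Dt)) = (15.7 − 11.1338)/4.905 = 0.9309; ½·erfc(0.9309) = 0.09400.
C = 1.28 × 0.09400 = 0.120 mg/L.

0.120 mg/L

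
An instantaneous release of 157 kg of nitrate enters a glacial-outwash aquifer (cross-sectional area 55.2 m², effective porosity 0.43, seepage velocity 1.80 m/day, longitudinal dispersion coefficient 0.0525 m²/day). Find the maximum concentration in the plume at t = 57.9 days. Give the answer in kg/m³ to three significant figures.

The peak of an instantaneous 1D plume sits at x = vt; there the Gaussian factor is 1 and C_max = M/(n_e·A·√(4πDt)), where n_e·A is the pore area the mass is dissolved in.
√(4πDt) = √(4π × 0.0525 × 57.9) = 6.181 m, so C_max = 157/(0.43 × 55.2 × 6.181) = 1.07 kg/m³.

1.07 kg/m³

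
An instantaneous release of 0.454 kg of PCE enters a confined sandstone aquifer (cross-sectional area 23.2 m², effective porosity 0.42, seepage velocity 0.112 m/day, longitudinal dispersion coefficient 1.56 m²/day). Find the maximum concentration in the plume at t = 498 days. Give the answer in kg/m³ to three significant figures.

The peak of an instantaneous 1D plume sits at x = vt; there the Gaussian factor is 1 and C_max = M/(n_e·A·√(4πDt)), where n_e·A is the pore area the mass is dissolved in.
√(4πDt) = √(4π × 1.56 × 498) = 98.81 m, so C_max = 0.454/(0.42 × 23.2 × 98.81) = 0.000472 kg/m³.

0.000472 kg/m³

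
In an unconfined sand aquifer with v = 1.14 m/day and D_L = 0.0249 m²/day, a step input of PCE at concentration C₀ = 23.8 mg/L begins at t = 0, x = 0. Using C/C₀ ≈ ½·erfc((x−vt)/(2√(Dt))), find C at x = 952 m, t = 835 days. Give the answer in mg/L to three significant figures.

For a continuous step input, C/C₀ ≈ ½·erfc((x−vt)/(2√(Dt))).
vt = 1.14 × 835 = 951.9 m and 2√(Dt) = 2√(0.0249 × 835) = 9.120 m.
Argument (x−vt)/(2√(Dt)) = (952 − 951.9)/9.120 = 0.01096; ½·erfc(0.01096) = 0.4938.
C = 23.8 × 0.4938 = 11.8 mg/L.

11.8 mg/L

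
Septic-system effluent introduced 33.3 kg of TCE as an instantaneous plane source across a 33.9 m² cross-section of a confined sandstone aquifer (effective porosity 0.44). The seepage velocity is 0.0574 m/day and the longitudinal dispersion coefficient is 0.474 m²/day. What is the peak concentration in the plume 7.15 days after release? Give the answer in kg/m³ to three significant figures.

0.342 kg/m³

The peak of an instantaneous 1D plume sits at x = vt; there the Gaussian factor is 1 and C_max = M/(n_e·A·√(4πDt)), where n_e·A is the pore area the mass is dissolved in.
√(4πDt) = √(4π × 0.474 × 7.15) = 6.526 m, so C_max = 33.3/(0.44 × 33.9 × 6.526) = 0.342 kg/m³.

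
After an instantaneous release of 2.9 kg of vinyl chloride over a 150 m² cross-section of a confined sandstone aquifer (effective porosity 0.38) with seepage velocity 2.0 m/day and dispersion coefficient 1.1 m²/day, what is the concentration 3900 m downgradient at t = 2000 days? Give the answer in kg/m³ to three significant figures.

9.82e-05 kg/m³

For an instantaneous plane source, C(x,t) = M/(n_e·A·√(4πDt)) · exp(−(x−vt)²/(4Dt)), with n_e·A the pore (flow) area.
Plume center vt = 2.0 × 2000 = 4000 m, so the well at 3900 m is 100 m upgradient of the peak.
√(4πDt) = 166.3 m, giving peak height M/(n_e·A·√(4πDt)) = 2.9/(0.38 × 150 × 166.3) = 0.0003059 kg/m³.
(x−vt)²/(4Dt) = (-100)²/(4 × 1.1 × 2000) = 1.136; exp(−1.136) = 0.3211.
C = 0.0003059 × 0.3211 = 9.82e-05 kg/m³.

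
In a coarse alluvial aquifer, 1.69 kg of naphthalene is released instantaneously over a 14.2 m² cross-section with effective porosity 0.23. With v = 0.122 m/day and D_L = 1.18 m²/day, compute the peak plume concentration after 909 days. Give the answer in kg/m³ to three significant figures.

The peak of an instantaneous 1D plume sits at x = vt; there the Gaussian factor is 1 and C_max = M/(n_e·A·√(4πDt)), where n_e·A is the pore area the mass is dissolved in.
√(4πDt) = √(4π × 1.18 × 909) = 116.1 m, so C_max = 1.69/(0.23 × 14.2 × 116.1) = 0.00446 kg/m³.

0.00446 kg/m³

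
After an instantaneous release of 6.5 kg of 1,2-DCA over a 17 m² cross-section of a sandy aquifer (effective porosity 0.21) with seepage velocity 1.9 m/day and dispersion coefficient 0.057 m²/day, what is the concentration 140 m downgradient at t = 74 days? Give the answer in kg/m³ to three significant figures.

For an instantaneous plane source, C(x,t) = M/(n_e·A·√(4πDt)) · exp(−(x−vt)²/(4Dt)), with n_e·A the pore (flow) area.
Plume center vt = 1.9 × 74 = 140.6 m, so the well at 140 m is 0.6 m upgradient of the peak.
√(4πDt) = 7.280 m, giving peak height M/(n_e·A·√(4πDt)) = 6.5/(0.21 × 17 × 7.280) = 0.2501 kg/m³.
(x−vt)²/(4Dt) = (-0.6)²/(4 × 0.057 × 74) = 0.02134; exp(−0.02134) = 0.9789.
C = 0.2501 × 0.9789 = 0.245 kg/m³.

0.245 kg/m³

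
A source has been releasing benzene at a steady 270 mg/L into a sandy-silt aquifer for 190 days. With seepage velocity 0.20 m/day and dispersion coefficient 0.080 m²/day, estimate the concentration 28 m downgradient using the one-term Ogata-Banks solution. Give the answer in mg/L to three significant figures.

For a continuous step input, C/C₀ ≈ ½·erfc((x−vt)/(2√(Dt))).
vt = 0.20 × 190 = 38 m and 2√(Dt) = 2√(0.080 × 190) = 7.797 m.
Argument (x−vt)/(2√(Dt)) = (28 − 38)/7.797 = -1.283; ½·erfc(-1.283) = 0.9652.
C = 270 × 0.9652 = 261 mg/L.

261 mg/L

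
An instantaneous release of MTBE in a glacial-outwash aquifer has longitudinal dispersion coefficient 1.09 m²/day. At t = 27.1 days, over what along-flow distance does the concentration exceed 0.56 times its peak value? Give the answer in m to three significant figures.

The plume is Gaussian with σ = √(2Dt) = √(2 × 1.09 × 27.1) = 7.686 m.
C/C_peak = exp(−Δx²/(2σ²)) = 0.56 ⇒ Δx = σ·√(−2 ln 0.56) = 7.686 × 1.077 = 8.278 m.
Width = 2Δx = 16.6 m.

16.6 m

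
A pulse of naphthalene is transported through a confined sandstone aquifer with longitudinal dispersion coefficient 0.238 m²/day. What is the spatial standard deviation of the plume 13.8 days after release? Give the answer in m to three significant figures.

Dispersive spreading gives a Gaussian with σ² = 2Dt; advection only shifts the center.
σ = √(2 × 0.238 × 13.8) = 2.56 m.

2.56 m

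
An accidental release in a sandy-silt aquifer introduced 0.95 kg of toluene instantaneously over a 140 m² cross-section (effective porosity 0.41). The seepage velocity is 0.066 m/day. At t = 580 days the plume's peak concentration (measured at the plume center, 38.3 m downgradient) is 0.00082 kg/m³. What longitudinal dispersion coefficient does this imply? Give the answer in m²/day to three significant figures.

0.0559 m²/day

At the plume center C_max = M/(n_e·A·√(4πDt)), so D = M²/(4πt·(n_e·A·C_max)²).
n_e·A·C_max = 0.41 × 140 × 0.00082 = 0.04707 kg/m.
D = 0.95²/(4π × 580 × 0.04707²) = 0.0559 m²/day.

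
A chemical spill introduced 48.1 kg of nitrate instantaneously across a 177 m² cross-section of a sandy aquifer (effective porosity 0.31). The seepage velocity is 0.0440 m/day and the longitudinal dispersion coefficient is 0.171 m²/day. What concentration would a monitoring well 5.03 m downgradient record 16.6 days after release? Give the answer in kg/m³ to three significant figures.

0.0288 kg/m³

For an instantaneous plane source, C(x,t) = M/(n_e·A·√(4πDt)) · exp(−(x−vt)²/(4Dt)), with n_e·A the pore (flow) area.
Plume center vt = 0.0440 × 16.6 = 0.7304 m, so the well at 5.03 m is 4.2996 m downgradient of the peak.
√(4πDt) = 5.973 m, giving peak height M/(n_e·A·√(4πDt)) = 48.1/(0.31 × 177 × 5.973) = 0.1468 kg/m³.
(x−vt)²/(4Dt) = (4.2996)²/(4 × 0.171 × 16.6) = 1.628; exp(−1.628) = 0.1963.
C = 0.1468 × 0.1963 = 0.0288 kg/m³.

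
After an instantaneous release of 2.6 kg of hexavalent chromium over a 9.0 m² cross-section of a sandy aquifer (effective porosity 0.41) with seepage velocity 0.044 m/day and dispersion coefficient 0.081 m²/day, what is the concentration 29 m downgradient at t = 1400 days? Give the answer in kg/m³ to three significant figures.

0.00179 kg/m³

For an instantaneous plane source, C(x,t) = M/(n_e·A·√(4πDt)) · exp(−(x−vt)²/(4Dt)), with n_e·A the pore (flow) area.
Plume center vt = 0.044 × 1400 = 61.6 m, so the well at 29 m is 32.6 m upgradient of the peak.
√(4πDt) = 37.75 m, giving peak height M/(n_e·A·√(4πDt)) = 2.6/(0.41 × 9.0 × 37.75) = 0.01867 kg/m³.
(x−vt)²/(4Dt) = (-32.6)²/(4 × 0.081 × 1400) = 2.343; exp(−2.343) = 0.09604.
C = 0.01867 × 0.09604 = 0.00179 kg/m³.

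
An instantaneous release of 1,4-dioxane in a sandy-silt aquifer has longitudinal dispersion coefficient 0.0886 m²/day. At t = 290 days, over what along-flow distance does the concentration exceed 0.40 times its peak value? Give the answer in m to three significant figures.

19.4 m

The plume is Gaussian with σ = √(2Dt) = √(2 × 0.0886 × 290) = 7.169 m.
C/C_peak = exp(−Δx²/(2σ²)) = 0.40 ⇒ Δx = σ·√(−2 ln 0.40) = 7.169 × 1.354 = 9.707 m.
Width = 2Δx = 19.4 m.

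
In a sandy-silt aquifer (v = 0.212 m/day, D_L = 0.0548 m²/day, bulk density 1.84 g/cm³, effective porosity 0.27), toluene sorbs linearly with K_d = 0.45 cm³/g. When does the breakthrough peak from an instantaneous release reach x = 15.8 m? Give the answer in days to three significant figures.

Retardation factor R = 1 + ρ_b·K_d/n = 1 + 1.84 × 0.45/0.27 = 4.067.
Sorption retards both mechanisms: v_R = v/R = 0.05213 m/day, D_R = D/R = 0.01347 m²/day.
Peak time from v_R²t² + 2D_R t − x² = 0: t = (√(D_R² + v_R²x²) − D_R)/v_R².
√(D_R² + v_R²x²) = √(0.01347² + 0.05213² × 15.8²) = 0.8238; v_R² = 0.002718.
t = (0.8238 − 0.01347)/0.002718 = 298 days.

298 days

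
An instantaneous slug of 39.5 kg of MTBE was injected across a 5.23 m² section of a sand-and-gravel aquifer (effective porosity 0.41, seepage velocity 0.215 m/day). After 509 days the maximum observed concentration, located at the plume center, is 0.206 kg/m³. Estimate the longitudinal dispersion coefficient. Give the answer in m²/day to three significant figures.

1.25 m²/day

At the plume center C_max = M/(n_e·A·√(4πDt)), so D = M²/(4πt·(n_e·A·C_max)²).
n_e·A·C_max = 0.41 × 5.23 × 0.206 = 0.4417 kg/m.
D = 39.5²/(4π × 509 × 0.4417²) = 1.25 m²/day.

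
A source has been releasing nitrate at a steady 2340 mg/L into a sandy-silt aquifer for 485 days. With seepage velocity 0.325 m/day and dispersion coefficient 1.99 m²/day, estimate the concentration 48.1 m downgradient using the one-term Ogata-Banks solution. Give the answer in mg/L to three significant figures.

2330 mg/L

For a continuous step input, C/C₀ ≈ ½·erfc((x−vt)/(2√(Dt))).
vt = 0.325 × 485 = 157.625 m and 2√(Dt) = 2√(1.99 × 485) = 62.13 m.
Argument (x−vt)/(2√(Dt)) = (48.1 − 157.625)/62.13 = -1.763; ½·erfc(-1.763) = 0.9937.
C = 2340 × 0.9937 = 2330 mg/L.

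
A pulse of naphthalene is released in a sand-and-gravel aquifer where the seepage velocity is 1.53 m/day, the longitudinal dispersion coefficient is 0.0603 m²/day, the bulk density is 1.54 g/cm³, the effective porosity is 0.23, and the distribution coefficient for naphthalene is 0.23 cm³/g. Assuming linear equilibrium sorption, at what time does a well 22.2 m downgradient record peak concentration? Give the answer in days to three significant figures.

Retardation factor R = 1 + ρ_b·K_d/n = 1 + 1.54 × 0.23/0.23 = 2.540.
Sorption retards both mechanisms: v_R = v/R = 0.6024 m/day, D_R = D/R = 0.02374 m²/day.
Peak time from v_R²t² + 2D_R t − x² = 0: t = (√(D_R² + v_R²x²) − D_R)/v_R².
√(D_R² + v_R²x²) = √(0.02374² + 0.6024² × 22.2²) = 13.37; v_R² = 0.3629.
t = (13.37 − 0.02374)/0.3629 = 36.8 days.

36.8 days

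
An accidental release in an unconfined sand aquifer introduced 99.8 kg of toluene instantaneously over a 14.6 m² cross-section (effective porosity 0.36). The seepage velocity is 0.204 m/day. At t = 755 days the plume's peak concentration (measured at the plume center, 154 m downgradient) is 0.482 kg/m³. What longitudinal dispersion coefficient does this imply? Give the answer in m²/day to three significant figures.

0.164 m²/day

At the plume center C_max = M/(n_e·A·√(4πDt)), so D = M²/(4πt·(n_e·A·C_max)²).
n_e·A·C_max = 0.36 × 14.6 × 0.482 = 2.533 kg/m.
D = 99.8²/(4π × 755 × 2.533²) = 0.164 m²/day.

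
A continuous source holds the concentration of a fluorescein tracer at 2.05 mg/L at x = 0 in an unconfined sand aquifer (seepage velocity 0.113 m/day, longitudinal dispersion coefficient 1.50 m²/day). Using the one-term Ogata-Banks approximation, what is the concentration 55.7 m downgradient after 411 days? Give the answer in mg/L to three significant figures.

0.812 mg/L

For a continuous step input, C/C₀ ≈ ½·erfc((x−vt)/(2√(Dt))).
vt = 0.113 × 411 = 46.443 m and 2√(Dt) = 2√(1.50 × 411) = 49.66 m.
Argument (x−vt)/(2√(Dt)) = (55.7 − 46.443)/49.66 = 0.1864; ½·erfc(0.1864) = 0.3960.
C = 2.05 × 0.3960 = 0.812 mg/L.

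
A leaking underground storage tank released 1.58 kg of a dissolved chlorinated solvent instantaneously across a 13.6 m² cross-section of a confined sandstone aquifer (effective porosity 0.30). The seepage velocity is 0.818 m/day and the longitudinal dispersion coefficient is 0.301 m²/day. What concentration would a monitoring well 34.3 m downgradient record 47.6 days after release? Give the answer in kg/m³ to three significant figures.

0.0198 kg/m³

For an instantaneous plane source, C(x,t) = M/(n_e·A·√(4πDt)) · exp(−(x−vt)²/(4Dt)), with n_e·A the pore (flow) area.
Plume center vt = 0.818 × 47.6 = 38.9368 m, so the well at 34.3 m is 4.6368 m upgradient of the peak.
√(4πDt) = 13.42 m, giving peak height M/(n_e·A·√(4πDt)) = 1.58/(0.30 × 13.6 × 13.42) = 0.02886 kg/m³.
(x−vt)²/(4Dt) = (-4.6368)²/(4 × 0.301 × 47.6) = 0.3751; exp(−0.3751) = 0.6872.
C = 0.02886 × 0.6872 = 0.0198 kg/m³.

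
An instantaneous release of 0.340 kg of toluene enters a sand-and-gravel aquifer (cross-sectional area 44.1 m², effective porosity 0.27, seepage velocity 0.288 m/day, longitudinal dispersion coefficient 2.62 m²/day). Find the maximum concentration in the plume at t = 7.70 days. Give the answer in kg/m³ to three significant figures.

0.00179 kg/m³

The peak of an instantaneous 1D plume sits at x = vt; there the Gaussian factor is 1 and C_max = M/(n_e·A·√(4πDt)), where n_e·A is the pore area the mass is dissolved in.
√(4πDt) = √(4π × 2.62 × 7.70) = 15.92 m, so C_max = 0.340/(0.27 × 44.1 × 15.92) = 0.00179 kg/m³.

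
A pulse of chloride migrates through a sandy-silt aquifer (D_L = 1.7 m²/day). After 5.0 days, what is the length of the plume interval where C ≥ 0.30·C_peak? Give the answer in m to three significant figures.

The plume is Gaussian with σ = √(2Dt) = √(2 × 1.7 × 5.0) = 4.123 m.
C/C_peak = exp(−Δx²/(2σ²)) = 0.30 ⇒ Δx = σ·√(−2 ln 0.30) = 4.123 × 1.552 = 6.399 m.
Width = 2Δx = 12.8 m.

12.8 m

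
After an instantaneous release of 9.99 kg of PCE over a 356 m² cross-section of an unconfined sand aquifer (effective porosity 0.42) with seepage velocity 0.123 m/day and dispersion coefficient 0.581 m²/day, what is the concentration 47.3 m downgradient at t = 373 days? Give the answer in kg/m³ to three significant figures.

For an instantaneous plane source, C(x,t) = M/(n_e·A·√(4πDt)) · exp(−(x−vt)²/(4Dt)), with n_e·A the pore (flow) area.
Plume center vt = 0.123 × 373 = 45.879 m, so the well at 47.3 m is 1.421 m downgradient of the peak.
√(4πDt) = 52.19 m, giving peak height M/(n_e·A·√(4πDt)) = 9.99/(0.42 × 356 × 52.19) = 0.001280 kg/m³.
(x−vt)²/(4Dt) = (1.421)²/(4 × 0.581 × 373) = 0.002329; exp(−0.002329) = 0.9977.
C = 0.001280 × 0.9977 = 0.00128 kg/m³.

0.00128 kg/m³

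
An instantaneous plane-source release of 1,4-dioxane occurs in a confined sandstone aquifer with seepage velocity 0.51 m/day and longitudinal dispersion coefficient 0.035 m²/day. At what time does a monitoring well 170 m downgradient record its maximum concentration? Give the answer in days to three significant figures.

333 days

For the 1D instantaneous-source solution, setting ∂C/∂t = 0 at fixed x gives v²t² + 2Dt − x² = 0, so t = (√(D² + v²x²) − D)/v².
√(D² + v²x²) = √(0.035² + 0.51² × 170²) = 86.70; v² = 0.2601.
t = (86.70 − 0.035)/0.2601 = 333 days (vs. the pure-advection estimate x/v = 333 d).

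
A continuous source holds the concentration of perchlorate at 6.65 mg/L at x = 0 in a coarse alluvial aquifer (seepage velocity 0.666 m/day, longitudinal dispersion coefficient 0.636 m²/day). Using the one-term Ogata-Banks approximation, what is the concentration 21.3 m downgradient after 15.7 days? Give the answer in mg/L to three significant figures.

For a continuous step input, C/C₀ ≈ ½·erfc((x−vt)/(2√(Dt))).
vt = 0.666 × 15.7 = 10.4562 m and 2√(Dt) = 2√(0.636 × 15.7) = 6.320 m.
Argument (x−vt)/(2√(Dt)) = (21.3 − 10.4562)/6.320 = 1.716; ½·erfc(1.716) = 0.007617.
C = 6.65 × 0.007617 = 0.0507 mg/L.

0.0507 mg/L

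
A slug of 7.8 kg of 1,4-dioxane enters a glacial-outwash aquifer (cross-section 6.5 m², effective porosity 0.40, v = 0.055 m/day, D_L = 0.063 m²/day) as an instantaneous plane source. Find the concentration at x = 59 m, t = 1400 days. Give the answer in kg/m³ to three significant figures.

0.0360 kg/m³

For an instantaneous plane source, C(x,t) = M/(n_e·A·√(4πDt)) · exp(−(x−vt)²/(4Dt)), with n_e·A the pore (flow) area.
Plume center vt = 0.055 × 1400 = 77 m, so the well at 59 m is 18 m upgradient of the peak.
√(4πDt) = 33.29 m, giving peak height M/(n_e·A·√(4πDt)) = 7.8/(0.40 × 6.5 × 33.29) = 0.09012 kg/m³.
(x−vt)²/(4Dt) = (-18)²/(4 × 0.063 × 1400) = 0.9184; exp(−0.9184) = 0.3992.
C = 0.09012 × 0.3992 = 0.0360 kg/m³.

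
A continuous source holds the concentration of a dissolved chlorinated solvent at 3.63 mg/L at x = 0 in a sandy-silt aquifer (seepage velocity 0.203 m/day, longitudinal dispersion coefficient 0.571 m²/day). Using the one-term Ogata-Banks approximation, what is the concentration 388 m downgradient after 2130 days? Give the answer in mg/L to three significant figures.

2.96 mg/L

For a continuous step input, C/C₀ ≈ ½·erfc((x−vt)/(2√(Dt))).
vt = 0.203 × 2130 = 432.39 m and 2√(Dt) = 2√(0.571 × 2130) = 69.75 m.
Argument (x−vt)/(2√(Dt)) = (388 − 432.39)/69.75 = -0.6364; ½·erfc(-0.6364) = 0.8159.
C = 3.63 × 0.8159 = 2.96 mg/L.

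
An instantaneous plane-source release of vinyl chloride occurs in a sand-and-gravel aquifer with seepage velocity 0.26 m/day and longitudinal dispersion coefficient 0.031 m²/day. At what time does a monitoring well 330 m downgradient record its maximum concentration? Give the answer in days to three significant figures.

For the 1D instantaneous-source solution, setting ∂C/∂t = 0 at fixed x gives v²t² + 2Dt − x² = 0, so t = (√(D² + v²x²) − D)/v².
√(D² + v²x²) = √(0.031² + 0.26² × 330²) = 85.80; v² = 0.0676.
t = (85.80 − 0.031)/0.0676 = 1270 days (vs. the pure-advection estimate x/v = 1270 d).

1270 days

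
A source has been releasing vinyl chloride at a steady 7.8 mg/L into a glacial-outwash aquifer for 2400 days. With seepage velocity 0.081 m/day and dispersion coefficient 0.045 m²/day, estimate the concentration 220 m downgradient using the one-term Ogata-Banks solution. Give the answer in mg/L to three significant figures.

0.318 mg/L

For a continuous step input, C/C₀ ≈ ½·erfc((x−vt)/(2√(Dt))).
vt = 0.081 × 2400 = 194.4 m and 2√(Dt) = 2√(0.045 × 2400) = 20.78 m.
Argument (x−vt)/(2√(Dt)) = (220 − 194.4)/20.78 = 1.232; ½·erfc(1.232) = 0.04073.
C = 7.8 × 0.04073 = 0.318 mg/L.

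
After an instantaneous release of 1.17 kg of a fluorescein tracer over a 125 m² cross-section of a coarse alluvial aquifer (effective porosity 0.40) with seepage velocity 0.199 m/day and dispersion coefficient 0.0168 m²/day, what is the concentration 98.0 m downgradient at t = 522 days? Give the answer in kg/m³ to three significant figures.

0.000832 kg/m³

For an instantaneous plane source, C(x,t) = M/(n_e·A·√(4πDt)) · exp(−(x−vt)²/(4Dt)), with n_e·A the pore (flow) area.
Plume center vt = 0.199 × 522 = 103.878 m, so the well at 98.0 m is 5.878 m upgradient of the peak.
√(4πDt) = 10.50 m, giving peak height M/(n_e·A·√(4πDt)) = 1.17/(0.40 × 125 × 10.50) = 0.002229 kg/m³.
(x−vt)²/(4Dt) = (-5.878)²/(4 × 0.0168 × 522) = 0.9850; exp(−0.9850) = 0.3734.
C = 0.002229 × 0.3734 = 0.000832 kg/m³.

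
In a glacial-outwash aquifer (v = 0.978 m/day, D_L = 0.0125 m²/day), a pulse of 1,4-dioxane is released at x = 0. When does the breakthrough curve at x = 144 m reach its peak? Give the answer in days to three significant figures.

147 days

For the 1D instantaneous-source solution, setting ∂C/∂t = 0 at fixed x gives v²t² + 2Dt − x² = 0, so t = (√(D² + v²x²) − D)/v².
√(D² + v²x²) = √(0.0125² + 0.978² × 144²) = 140.8; v² = 0.956484.
t = (140.8 − 0.0125)/0.956484 = 147 days (vs. the pure-advection estimate x/v = 147 d).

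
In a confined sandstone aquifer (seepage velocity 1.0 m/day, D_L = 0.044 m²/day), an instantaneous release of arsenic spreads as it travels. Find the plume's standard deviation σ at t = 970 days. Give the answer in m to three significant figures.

9.24 m

Dispersive spreading gives a Gaussian with σ² = 2Dt; advection only shifts the center.
σ = √(2 × 0.044 × 970) = 9.24 m.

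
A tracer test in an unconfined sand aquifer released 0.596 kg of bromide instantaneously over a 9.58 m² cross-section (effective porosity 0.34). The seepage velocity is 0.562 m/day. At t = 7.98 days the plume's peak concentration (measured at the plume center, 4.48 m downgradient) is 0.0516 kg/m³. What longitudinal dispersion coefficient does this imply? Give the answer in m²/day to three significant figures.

At the plume center C_max = M/(n_e·A·√(4πDt)), so D = M²/(4πt·(n_e·A·C_max)²).
n_e·A·C_max = 0.34 × 9.58 × 0.0516 = 0.1681 kg/m.
D = 0.596²/(4π × 7.98 × 0.1681²) = 0.125 m²/day.

0.125 m²/day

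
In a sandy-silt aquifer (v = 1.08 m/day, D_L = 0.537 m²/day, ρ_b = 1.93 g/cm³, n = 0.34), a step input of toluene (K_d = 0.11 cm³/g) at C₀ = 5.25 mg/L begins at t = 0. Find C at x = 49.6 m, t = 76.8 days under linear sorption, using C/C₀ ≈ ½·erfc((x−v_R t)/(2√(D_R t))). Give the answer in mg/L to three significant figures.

Retardation factor R = 1 + ρ_b·K_d/n = 1 + 1.93 × 0.11/0.34 = 1.624.
Sorption retards both mechanisms: v_R = v/R = 0.6650 m/day, D_R = D/R = 0.3307 m²/day.
v_R·t = 0.6650 × 76.8 = 51.072 m; 2√(D_R t) = 10.08 m; argument = (49.6 − 51.072)/10.08 = -0.1460.
C = C₀ × ½·erfc(-0.1460) = 5.25 × 0.5818 = 3.05 mg/L.

3.05 mg/L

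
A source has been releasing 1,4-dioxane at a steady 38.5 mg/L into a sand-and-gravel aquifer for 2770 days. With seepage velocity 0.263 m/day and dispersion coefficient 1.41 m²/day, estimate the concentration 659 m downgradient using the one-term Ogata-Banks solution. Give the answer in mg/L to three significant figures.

For a continuous step input, C/C₀ ≈ ½·erfc((x−vt)/(2√(Dt))).
vt = 0.263 × 2770 = 728.51 m and 2√(Dt) = 2√(1.41 × 2770) = 125.0 m.
Argument (x−vt)/(2√(Dt)) = (659 − 728.51)/125.0 = -0.5561; ½·erfc(-0.5561) = 0.7842.
C = 38.5 × 0.7842 = 30.2 mg/L.

30.2 mg/L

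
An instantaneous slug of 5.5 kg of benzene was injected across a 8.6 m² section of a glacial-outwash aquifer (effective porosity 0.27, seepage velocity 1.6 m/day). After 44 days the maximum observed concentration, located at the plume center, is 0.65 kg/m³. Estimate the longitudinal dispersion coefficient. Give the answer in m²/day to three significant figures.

At the plume center C_max = M/(n_e·A·√(4πDt)), so D = M²/(4πt·(n_e·A·C_max)²).
n_e·A·C_max = 0.27 × 8.6 × 0.65 = 1.509 kg/m.
D = 5.5²/(4π × 44 × 1.509²) = 0.0240 m²/day.

0.0240 m²/day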